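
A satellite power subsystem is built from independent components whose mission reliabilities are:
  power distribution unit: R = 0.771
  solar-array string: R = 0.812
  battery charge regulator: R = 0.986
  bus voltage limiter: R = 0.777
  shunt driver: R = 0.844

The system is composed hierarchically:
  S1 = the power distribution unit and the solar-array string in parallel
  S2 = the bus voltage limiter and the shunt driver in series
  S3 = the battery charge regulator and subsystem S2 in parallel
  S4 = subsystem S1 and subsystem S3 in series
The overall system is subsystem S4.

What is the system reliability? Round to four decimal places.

0.9523

Parallel (power distribution unit and solar-array string): 1 − (1 − 0.771000)(1 − 0.812000) = 0.956948
Series (bus voltage limiter and shunt driver): 0.777000 × 0.844000 = 0.655788
Parallel (battery charge regulator and [0.655788]): 1 − (1 − 0.986000)(1 − 0.655788) = 0.995181
Series ([0.956948] and [0.995181]): 0.956948 × 0.995181 = 0.9523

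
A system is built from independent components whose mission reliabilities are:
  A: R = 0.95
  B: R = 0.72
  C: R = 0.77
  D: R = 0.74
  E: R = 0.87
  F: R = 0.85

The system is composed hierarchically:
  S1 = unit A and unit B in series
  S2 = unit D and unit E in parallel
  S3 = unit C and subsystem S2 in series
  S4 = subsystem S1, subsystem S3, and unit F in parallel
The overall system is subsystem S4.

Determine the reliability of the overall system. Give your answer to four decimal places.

0.9879

Series (A and B): 0.950000 × 0.720000 = 0.684000
Parallel (D and E): 1 − (1 − 0.740000)(1 − 0.870000) = 0.966200
Series (C and [0.966200]): 0.770000 × 0.966200 = 0.743974
Parallel ([0.684000], [0.743974], and F): 1 − (1 − 0.684000)(1 − 0.743974)(1 − 0.850000) = 0.9879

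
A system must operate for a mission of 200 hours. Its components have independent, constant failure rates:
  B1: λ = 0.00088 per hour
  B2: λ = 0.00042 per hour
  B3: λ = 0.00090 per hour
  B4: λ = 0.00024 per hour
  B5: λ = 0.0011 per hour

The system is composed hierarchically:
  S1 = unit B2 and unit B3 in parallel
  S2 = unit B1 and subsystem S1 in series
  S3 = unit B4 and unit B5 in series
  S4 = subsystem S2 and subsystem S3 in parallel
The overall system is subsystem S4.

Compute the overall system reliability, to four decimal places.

0.9594

R(B1) = exp(−0.00088 × 200) = 0.838618
R(B2) = exp(−0.00042 × 200) = 0.919431
R(B3) = exp(−0.00090 × 200) = 0.835270
R(B4) = exp(−0.00024 × 200) = 0.953134
R(B5) = exp(−0.0011 × 200) = 0.802519
Parallel (B2 and B3): 1 − (1 − 0.919431)(1 − 0.835270) = 0.986728
Series (B1 and [0.986728]): 0.838618 × 0.986728 = 0.827488
Series (B4 and B5): 0.953134 × 0.802519 = 0.764908
Parallel ([0.827488] and [0.764908]): 1 − (1 − 0.827488)(1 − 0.764908) = 0.9594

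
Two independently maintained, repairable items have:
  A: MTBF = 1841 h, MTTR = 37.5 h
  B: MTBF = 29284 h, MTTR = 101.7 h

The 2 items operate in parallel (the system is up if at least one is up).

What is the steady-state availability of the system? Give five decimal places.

A(A) = MTBF/(MTBF+MTTR) = 1841/(1841+37.5) = 0.980037
A(B) = MTBF/(MTBF+MTTR) = 29284/(29284+101.7) = 0.996539
Parallel availability: 1 − (1 − 0.980037)(1 − 0.996539) = 0.99993

0.99993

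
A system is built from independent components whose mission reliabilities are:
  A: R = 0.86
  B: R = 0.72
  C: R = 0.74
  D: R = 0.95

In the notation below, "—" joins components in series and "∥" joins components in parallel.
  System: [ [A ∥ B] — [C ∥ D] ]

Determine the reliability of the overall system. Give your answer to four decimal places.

Parallel (A and B): 1 − (1 − 0.860000)(1 − 0.720000) = 0.960800
Parallel (C and D): 1 − (1 − 0.740000)(1 − 0.950000) = 0.987000
Series ([0.960800] and [0.987000]): 0.960800 × 0.987000 = 0.9483

0.9483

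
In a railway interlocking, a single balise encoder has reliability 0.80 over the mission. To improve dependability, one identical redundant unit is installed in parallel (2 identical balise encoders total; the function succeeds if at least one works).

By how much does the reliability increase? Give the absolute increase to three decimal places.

0.160

R_before = 0.80
R_after = 1 − (1 − 0.80)^2 = 0.960
ΔR = 0.960 − 0.80 = 0.160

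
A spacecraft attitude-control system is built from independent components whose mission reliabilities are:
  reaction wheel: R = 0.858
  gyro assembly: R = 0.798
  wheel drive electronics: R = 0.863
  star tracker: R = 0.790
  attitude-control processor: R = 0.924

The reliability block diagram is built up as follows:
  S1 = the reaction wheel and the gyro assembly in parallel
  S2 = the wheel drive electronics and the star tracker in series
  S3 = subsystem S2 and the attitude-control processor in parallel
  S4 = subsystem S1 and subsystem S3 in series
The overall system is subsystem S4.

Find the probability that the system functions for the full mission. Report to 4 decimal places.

Parallel (reaction wheel and gyro assembly): 1 − (1 − 0.858000)(1 − 0.798000) = 0.971316
Series (wheel drive electronics and star tracker): 0.863000 × 0.790000 = 0.681770
Parallel ([0.681770] and attitude-control processor): 1 − (1 − 0.681770)(1 − 0.924000) = 0.975815
Series ([0.971316] and [0.975815]): 0.971316 × 0.975815 = 0.9478

0.9478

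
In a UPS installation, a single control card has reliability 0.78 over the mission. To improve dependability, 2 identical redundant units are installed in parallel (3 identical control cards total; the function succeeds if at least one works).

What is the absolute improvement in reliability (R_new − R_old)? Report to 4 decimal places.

R_before = 0.78
R_after = 1 − (1 − 0.78)^3 = 0.9894
ΔR = 0.9894 − 0.78 = 0.2094

0.2094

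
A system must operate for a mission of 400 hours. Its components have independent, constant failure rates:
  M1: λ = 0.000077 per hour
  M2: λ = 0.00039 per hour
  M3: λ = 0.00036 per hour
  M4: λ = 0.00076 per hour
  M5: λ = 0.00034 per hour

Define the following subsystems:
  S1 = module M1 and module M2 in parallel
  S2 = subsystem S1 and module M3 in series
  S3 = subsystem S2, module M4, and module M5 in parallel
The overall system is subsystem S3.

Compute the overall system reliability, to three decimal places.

R(M1) = exp(−0.000077 × 400) = 0.96967
R(M2) = exp(−0.00039 × 400) = 0.85556
R(M3) = exp(−0.00036 × 400) = 0.86589
R(M4) = exp(−0.00076 × 400) = 0.73786
R(M5) = exp(−0.00034 × 400) = 0.87284
Parallel (M1 and M2): 1 − (1 − 0.96967)(1 − 0.85556) = 0.99562
Series ([0.99562] and M3): 0.99562 × 0.86589 = 0.86210
Parallel ([0.86210], M4, and M5): 1 − (1 − 0.86210)(1 − 0.73786)(1 − 0.87284) = 0.995

0.995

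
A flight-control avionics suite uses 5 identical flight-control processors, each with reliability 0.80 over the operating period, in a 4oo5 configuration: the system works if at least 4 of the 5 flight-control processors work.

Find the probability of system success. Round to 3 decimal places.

0.737

R = Σ_{i=4}^{5} C(5,i) p^i (1−p)^{5−i} with p = 0.80
C(5,4)·0.80^4·0.20^1 = 0.40960
C(5,5)·0.80^5·0.20^0 = 0.32768
Sum = 0.737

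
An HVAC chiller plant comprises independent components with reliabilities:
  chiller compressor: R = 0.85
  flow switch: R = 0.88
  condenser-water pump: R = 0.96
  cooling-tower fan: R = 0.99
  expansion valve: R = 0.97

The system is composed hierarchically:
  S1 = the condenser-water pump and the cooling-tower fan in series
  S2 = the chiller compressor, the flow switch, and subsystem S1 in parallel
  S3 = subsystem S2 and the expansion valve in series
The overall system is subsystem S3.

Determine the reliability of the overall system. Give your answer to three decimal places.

Series (condenser-water pump and cooling-tower fan): 0.96000 × 0.99000 = 0.95040
Parallel (chiller compressor, flow switch, and [0.95040]): 1 − (1 − 0.85000)(1 − 0.88000)(1 − 0.95040) = 0.99911
Series ([0.99911] and expansion valve): 0.99911 × 0.97000 = 0.969

0.969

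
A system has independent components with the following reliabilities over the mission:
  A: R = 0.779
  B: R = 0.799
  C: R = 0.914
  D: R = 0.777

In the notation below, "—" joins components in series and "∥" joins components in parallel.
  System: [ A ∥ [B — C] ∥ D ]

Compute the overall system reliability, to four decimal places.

0.9867

Series (B and C): 0.799000 × 0.914000 = 0.730286
Parallel (A, [0.730286], and D): 1 − (1 − 0.779000)(1 − 0.730286)(1 − 0.777000) = 0.9867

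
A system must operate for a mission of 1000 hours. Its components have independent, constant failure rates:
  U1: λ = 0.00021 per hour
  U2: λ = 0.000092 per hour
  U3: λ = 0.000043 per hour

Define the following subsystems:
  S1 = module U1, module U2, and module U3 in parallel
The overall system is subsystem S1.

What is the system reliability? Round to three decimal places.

R(U1) = exp(−0.00021 × 1000) = 0.81058
R(U2) = exp(−0.000092 × 1000) = 0.91211
R(U3) = exp(−0.000043 × 1000) = 0.95791
Parallel (U1, U2, and U3): 1 − (1 − 0.81058)(1 − 0.91211)(1 − 0.95791) = 0.999

0.999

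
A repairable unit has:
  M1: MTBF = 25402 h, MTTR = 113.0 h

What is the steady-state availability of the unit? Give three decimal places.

0.996

A(M1) = MTBF/(MTBF+MTTR) = 25402/(25402+113.0) = 0.996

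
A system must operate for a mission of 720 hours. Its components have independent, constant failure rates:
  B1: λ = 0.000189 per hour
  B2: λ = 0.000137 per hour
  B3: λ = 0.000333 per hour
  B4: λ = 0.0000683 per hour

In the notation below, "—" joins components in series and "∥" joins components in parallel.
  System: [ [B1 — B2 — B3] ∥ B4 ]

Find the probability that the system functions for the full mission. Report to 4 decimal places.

0.9819

R(B1) = exp(−0.000189 × 720) = 0.872773
R(B2) = exp(−0.000137 × 720) = 0.906069
R(B3) = exp(−0.000333 × 720) = 0.786817
R(B4) = exp(−0.0000683 × 720) = 0.952014
Series (B1, B2, and B3): 0.872773 × 0.906069 × 0.786817 = 0.622209
Parallel ([0.622209] and B4): 1 − (1 − 0.622209)(1 − 0.952014) = 0.9819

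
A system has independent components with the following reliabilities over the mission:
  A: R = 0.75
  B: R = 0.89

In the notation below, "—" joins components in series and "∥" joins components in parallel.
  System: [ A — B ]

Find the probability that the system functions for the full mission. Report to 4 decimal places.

0.6675

Series (A and B): 0.750000 × 0.890000 = 0.6675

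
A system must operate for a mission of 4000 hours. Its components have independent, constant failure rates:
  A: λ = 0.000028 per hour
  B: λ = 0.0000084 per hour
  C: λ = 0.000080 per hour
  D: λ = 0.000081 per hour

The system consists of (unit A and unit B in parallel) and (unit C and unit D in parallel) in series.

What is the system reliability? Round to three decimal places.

0.921

R(A) = exp(−0.000028 × 4000) = 0.89404
R(B) = exp(−0.0000084 × 4000) = 0.96696
R(C) = exp(−0.000080 × 4000) = 0.72615
R(D) = exp(−0.000081 × 4000) = 0.72325
Parallel (A and B): 1 − (1 − 0.89404)(1 − 0.96696) = 0.99650
Parallel (C and D): 1 − (1 − 0.72615)(1 − 0.72325) = 0.92421
Series ([0.99650] and [0.92421]): 0.99650 × 0.92421 = 0.921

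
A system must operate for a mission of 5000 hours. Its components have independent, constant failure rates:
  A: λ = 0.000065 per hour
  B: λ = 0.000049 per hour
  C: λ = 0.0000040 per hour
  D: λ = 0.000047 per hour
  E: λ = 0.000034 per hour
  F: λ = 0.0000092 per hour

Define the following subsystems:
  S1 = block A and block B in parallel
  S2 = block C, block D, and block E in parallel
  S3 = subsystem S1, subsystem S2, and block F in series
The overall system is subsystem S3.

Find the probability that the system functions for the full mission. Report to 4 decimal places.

0.8969

R(A) = exp(−0.000065 × 5000) = 0.722527
R(B) = exp(−0.000049 × 5000) = 0.782705
R(C) = exp(−0.0000040 × 5000) = 0.980199
R(D) = exp(−0.000047 × 5000) = 0.790571
R(E) = exp(−0.000034 × 5000) = 0.843665
R(F) = exp(−0.0000092 × 5000) = 0.955042
Parallel (A and B): 1 − (1 − 0.722527)(1 − 0.782705) = 0.939707
Parallel (C, D, and E): 1 − (1 − 0.980199)(1 − 0.790571)(1 − 0.843665) = 0.999352
Series ([0.939707], [0.999352], and F): 0.939707 × 0.999352 × 0.955042 = 0.8969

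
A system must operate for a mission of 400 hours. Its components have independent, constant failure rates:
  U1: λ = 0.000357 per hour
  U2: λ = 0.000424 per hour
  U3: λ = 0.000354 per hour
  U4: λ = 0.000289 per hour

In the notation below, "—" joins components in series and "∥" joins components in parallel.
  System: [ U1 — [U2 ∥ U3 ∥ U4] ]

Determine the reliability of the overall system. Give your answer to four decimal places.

R(U1) = exp(−0.000357 × 400) = 0.866927
R(U2) = exp(−0.000424 × 400) = 0.844002
R(U3) = exp(−0.000354 × 400) = 0.867968
R(U4) = exp(−0.000289 × 400) = 0.890831
Parallel (U2, U3, and U4): 1 − (1 − 0.844002)(1 − 0.867968)(1 − 0.890831) = 0.997751
Series (U1 and [0.997751]): 0.866927 × 0.997751 = 0.8650

0.8650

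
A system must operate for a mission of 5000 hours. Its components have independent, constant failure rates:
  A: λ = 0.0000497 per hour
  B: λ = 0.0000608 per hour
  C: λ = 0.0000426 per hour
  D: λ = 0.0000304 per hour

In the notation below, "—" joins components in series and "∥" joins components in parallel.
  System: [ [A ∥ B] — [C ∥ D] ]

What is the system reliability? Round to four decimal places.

R(A) = exp(−0.0000497 × 5000) = 0.779970
R(B) = exp(−0.0000608 × 5000) = 0.737861
R(C) = exp(−0.0000426 × 5000) = 0.808156
R(D) = exp(−0.0000304 × 5000) = 0.858988
Parallel (A and B): 1 − (1 − 0.779970)(1 − 0.737861) = 0.942322
Parallel (C and D): 1 − (1 − 0.808156)(1 − 0.858988) = 0.972948
Series ([0.942322] and [0.972948]): 0.942322 × 0.972948 = 0.9168

0.9168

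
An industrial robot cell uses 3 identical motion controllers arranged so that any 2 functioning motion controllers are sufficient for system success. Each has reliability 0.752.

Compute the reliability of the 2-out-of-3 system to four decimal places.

R = Σ_{i=2}^{3} C(3,i) p^i (1−p)^{3−i} with p = 0.752
C(3,2)·0.752^2·0.248^1 = 0.420735
C(3,3)·0.752^3·0.248^0 = 0.425259
Sum = 0.8460

0.8460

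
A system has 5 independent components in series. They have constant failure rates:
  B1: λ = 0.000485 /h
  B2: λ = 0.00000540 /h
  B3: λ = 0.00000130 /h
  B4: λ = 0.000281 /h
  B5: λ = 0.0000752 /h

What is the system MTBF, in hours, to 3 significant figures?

1180

Series of exponential components: λ_sys = Σ λ_i
λ_sys = 0.000485 + 0.00000540 + 0.00000130 + 0.000281 + 0.0000752 = 8.4790e-04 /h
MTBF = 1 / λ_sys = 1180 h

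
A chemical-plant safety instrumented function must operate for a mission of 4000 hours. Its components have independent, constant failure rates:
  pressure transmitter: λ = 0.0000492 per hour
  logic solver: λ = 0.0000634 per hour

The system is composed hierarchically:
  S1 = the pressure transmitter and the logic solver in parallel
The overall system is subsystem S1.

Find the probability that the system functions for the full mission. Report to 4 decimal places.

R(pressure transmitter) = exp(−0.0000492 × 4000) = 0.821355
R(logic solver) = exp(−0.0000634 × 4000) = 0.776002
Parallel (pressure transmitter and logic solver): 1 − (1 − 0.821355)(1 − 0.776002) = 0.9600

0.9600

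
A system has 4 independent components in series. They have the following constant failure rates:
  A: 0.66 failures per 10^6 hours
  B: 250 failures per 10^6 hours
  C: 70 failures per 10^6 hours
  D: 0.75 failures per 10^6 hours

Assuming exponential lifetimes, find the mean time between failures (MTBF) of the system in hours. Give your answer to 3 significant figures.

Series of exponential components: λ_sys = Σ λ_i
λ_sys = 0.00000066 + 0.00025 + 0.000070 + 0.00000075 = 3.2141e-04 /h
MTBF = 1 / λ_sys = 3110 h

3110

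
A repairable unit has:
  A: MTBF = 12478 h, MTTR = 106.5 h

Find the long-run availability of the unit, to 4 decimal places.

A(A) = MTBF/(MTBF+MTTR) = 12478/(12478+106.5) = 0.9915

0.9915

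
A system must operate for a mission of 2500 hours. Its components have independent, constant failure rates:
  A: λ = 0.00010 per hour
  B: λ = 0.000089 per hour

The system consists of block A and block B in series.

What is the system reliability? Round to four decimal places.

R(A) = exp(−0.00010 × 2500) = 0.778801
R(B) = exp(−0.000089 × 2500) = 0.800515
Series (A and B): 0.778801 × 0.800515 = 0.6234

0.6234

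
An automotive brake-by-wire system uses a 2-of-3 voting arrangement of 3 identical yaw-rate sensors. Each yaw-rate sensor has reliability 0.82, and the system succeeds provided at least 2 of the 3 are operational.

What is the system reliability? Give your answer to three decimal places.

0.914

R = Σ_{i=2}^{3} C(3,i) p^i (1−p)^{3−i} with p = 0.82
C(3,2)·0.82^2·0.18^1 = 0.36310
C(3,3)·0.82^3·0.18^0 = 0.55137
Sum = 0.914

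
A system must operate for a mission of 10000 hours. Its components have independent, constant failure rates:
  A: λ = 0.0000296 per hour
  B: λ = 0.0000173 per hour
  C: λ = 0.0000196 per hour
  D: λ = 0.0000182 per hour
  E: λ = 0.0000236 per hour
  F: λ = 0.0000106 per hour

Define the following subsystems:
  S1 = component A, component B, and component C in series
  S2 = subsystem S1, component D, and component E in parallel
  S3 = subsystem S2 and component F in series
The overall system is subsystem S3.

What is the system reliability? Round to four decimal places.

0.8841

R(A) = exp(−0.0000296 × 10000) = 0.743787
R(B) = exp(−0.0000173 × 10000) = 0.841138
R(C) = exp(−0.0000196 × 10000) = 0.822012
R(D) = exp(−0.0000182 × 10000) = 0.833601
R(E) = exp(−0.0000236 × 10000) = 0.789781
R(F) = exp(−0.0000106 × 10000) = 0.899425
Series (A, B, and C): 0.743787 × 0.841138 × 0.822012 = 0.514273
Parallel ([0.514273], D, and E): 1 − (1 − 0.514273)(1 − 0.833601)(1 − 0.789781) = 0.983009
Series ([0.983009] and F): 0.983009 × 0.899425 = 0.8841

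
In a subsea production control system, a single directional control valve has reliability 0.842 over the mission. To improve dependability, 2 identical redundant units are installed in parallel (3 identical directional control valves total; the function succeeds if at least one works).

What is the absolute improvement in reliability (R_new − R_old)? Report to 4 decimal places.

R_before = 0.842
R_after = 1 − (1 − 0.842)^3 = 0.9961
ΔR = 0.9961 − 0.842 = 0.1541

0.1541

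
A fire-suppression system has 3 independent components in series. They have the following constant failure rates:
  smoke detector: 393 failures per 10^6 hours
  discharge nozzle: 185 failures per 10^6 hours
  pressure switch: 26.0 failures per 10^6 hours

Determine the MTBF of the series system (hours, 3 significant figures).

1660

Series of exponential components: λ_sys = Σ λ_i
λ_sys = 0.000393 + 0.000185 + 0.0000260 = 6.0400e-04 /h
MTBF = 1 / λ_sys = 1660 h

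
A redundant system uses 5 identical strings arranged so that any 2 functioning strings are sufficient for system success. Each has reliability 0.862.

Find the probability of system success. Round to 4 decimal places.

0.9984

R = Σ_{i=2}^{5} C(5,i) p^i (1−p)^{5−i} with p = 0.862
C(5,2)·0.862^2·0.138^3 = 0.019528
C(5,3)·0.862^3·0.138^2 = 0.121978
C(5,4)·0.862^4·0.138^1 = 0.380959
C(5,5)·0.862^5·0.138^0 = 0.475923
Sum = 0.9984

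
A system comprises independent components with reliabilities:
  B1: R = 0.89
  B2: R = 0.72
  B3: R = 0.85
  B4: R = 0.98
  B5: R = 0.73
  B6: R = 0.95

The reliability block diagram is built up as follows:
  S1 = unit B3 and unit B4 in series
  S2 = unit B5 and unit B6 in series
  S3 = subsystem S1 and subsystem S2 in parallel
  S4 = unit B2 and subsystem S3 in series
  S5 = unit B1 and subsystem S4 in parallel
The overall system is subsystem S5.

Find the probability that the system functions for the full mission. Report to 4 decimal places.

Series (B3 and B4): 0.850000 × 0.980000 = 0.833000
Series (B5 and B6): 0.730000 × 0.950000 = 0.693500
Parallel ([0.833000] and [0.693500]): 1 − (1 − 0.833000)(1 − 0.693500) = 0.948815
Series (B2 and [0.948815]): 0.720000 × 0.948815 = 0.683147
Parallel (B1 and [0.683147]): 1 − (1 − 0.890000)(1 − 0.683147) = 0.9651

0.9651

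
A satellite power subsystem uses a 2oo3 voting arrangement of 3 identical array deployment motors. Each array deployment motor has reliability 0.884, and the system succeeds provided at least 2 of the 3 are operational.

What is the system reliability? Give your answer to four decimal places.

0.9628

R = Σ_{i=2}^{3} C(3,i) p^i (1−p)^{3−i} with p = 0.884
C(3,2)·0.884^2·0.116^1 = 0.271947
C(3,3)·0.884^3·0.116^0 = 0.690807
Sum = 0.9628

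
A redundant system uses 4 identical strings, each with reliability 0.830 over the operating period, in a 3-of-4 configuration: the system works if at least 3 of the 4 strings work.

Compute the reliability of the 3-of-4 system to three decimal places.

R = Σ_{i=3}^{4} C(4,i) p^i (1−p)^{4−i} with p = 0.830
C(4,3)·0.830^3·0.170^1 = 0.38882
C(4,4)·0.830^4·0.170^0 = 0.47458
Sum = 0.863

0.863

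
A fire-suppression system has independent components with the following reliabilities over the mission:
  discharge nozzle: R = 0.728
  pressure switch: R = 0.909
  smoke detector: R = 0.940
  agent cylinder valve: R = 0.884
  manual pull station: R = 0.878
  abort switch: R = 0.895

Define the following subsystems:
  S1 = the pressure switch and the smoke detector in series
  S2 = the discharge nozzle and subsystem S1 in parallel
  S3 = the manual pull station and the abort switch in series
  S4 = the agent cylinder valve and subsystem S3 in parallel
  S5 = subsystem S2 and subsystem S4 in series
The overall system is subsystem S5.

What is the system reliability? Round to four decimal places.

0.9366

Series (pressure switch and smoke detector): 0.909000 × 0.940000 = 0.854460
Parallel (discharge nozzle and [0.854460]): 1 − (1 − 0.728000)(1 − 0.854460) = 0.960413
Series (manual pull station and abort switch): 0.878000 × 0.895000 = 0.785810
Parallel (agent cylinder valve and [0.785810]): 1 − (1 − 0.884000)(1 − 0.785810) = 0.975154
Series ([0.960413] and [0.975154]): 0.960413 × 0.975154 = 0.9366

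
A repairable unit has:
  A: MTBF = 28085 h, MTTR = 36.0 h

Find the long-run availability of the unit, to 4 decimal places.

A(A) = MTBF/(MTBF+MTTR) = 28085/(28085+36.0) = 0.9987

0.9987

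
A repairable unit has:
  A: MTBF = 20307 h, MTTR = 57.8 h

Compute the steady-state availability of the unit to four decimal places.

0.9972

A(A) = MTBF/(MTBF+MTTR) = 20307/(20307+57.8) = 0.9972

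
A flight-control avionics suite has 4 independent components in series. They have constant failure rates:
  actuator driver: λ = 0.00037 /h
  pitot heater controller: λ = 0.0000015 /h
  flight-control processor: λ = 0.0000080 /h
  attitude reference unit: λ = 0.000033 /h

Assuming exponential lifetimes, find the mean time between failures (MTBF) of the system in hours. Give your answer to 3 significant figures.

Series of exponential components: λ_sys = Σ λ_i
λ_sys = 0.00037 + 0.0000015 + 0.0000080 + 0.000033 = 4.1250e-04 /h
MTBF = 1 / λ_sys = 2420 h

2420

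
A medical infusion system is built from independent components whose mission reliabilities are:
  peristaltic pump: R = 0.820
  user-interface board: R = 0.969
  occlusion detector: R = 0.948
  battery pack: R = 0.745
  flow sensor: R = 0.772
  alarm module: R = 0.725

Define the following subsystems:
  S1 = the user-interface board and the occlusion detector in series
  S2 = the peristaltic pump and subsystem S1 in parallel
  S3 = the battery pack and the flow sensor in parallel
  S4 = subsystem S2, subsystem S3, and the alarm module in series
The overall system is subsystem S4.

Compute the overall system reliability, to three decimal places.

0.673

Series (user-interface board and occlusion detector): 0.96900 × 0.94800 = 0.91861
Parallel (peristaltic pump and [0.91861]): 1 − (1 − 0.82000)(1 − 0.91861) = 0.98535
Parallel (battery pack and flow sensor): 1 − (1 − 0.74500)(1 − 0.77200) = 0.94186
Series ([0.98535], [0.94186], and alarm module): 0.98535 × 0.94186 × 0.72500 = 0.673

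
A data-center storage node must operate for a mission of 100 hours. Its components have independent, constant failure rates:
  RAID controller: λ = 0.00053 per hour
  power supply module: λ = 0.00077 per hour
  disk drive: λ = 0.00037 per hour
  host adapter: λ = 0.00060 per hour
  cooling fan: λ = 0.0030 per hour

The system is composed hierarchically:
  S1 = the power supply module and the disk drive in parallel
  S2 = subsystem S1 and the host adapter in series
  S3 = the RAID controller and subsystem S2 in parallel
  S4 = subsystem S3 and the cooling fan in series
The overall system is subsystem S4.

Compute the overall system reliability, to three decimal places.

R(RAID controller) = exp(−0.00053 × 100) = 0.94838
R(power supply module) = exp(−0.00077 × 100) = 0.92589
R(disk drive) = exp(−0.00037 × 100) = 0.96368
R(host adapter) = exp(−0.00060 × 100) = 0.94176
R(cooling fan) = exp(−0.0030 × 100) = 0.74082
Parallel (power supply module and disk drive): 1 − (1 − 0.92589)(1 − 0.96368) = 0.99731
Series ([0.99731] and host adapter): 0.99731 × 0.94176 = 0.93923
Parallel (RAID controller and [0.93923]): 1 − (1 − 0.94838)(1 − 0.93923) = 0.99686
Series ([0.99686] and cooling fan): 0.99686 × 0.74082 = 0.738

0.738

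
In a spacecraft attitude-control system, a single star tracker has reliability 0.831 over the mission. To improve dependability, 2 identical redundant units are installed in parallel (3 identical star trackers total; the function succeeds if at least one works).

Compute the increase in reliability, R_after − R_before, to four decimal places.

R_before = 0.831
R_after = 1 − (1 − 0.831)^3 = 0.9952
ΔR = 0.9952 − 0.831 = 0.1642

0.1642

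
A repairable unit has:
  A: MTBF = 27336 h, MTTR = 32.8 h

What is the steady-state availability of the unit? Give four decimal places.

0.9988

A(A) = MTBF/(MTBF+MTTR) = 27336/(27336+32.8) = 0.9988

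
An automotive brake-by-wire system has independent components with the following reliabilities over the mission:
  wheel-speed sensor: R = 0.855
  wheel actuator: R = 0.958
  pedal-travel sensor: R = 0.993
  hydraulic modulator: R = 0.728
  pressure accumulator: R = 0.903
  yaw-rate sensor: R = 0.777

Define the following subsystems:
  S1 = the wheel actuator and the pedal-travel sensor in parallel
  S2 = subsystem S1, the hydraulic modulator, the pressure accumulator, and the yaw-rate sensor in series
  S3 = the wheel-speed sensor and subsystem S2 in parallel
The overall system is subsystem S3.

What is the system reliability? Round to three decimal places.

0.929

Parallel (wheel actuator and pedal-travel sensor): 1 − (1 − 0.95800)(1 − 0.99300) = 0.99971
Series ([0.99971], hydraulic modulator, pressure accumulator, and yaw-rate sensor): 0.99971 × 0.72800 × 0.90300 × 0.77700 = 0.51064
Parallel (wheel-speed sensor and [0.51064]): 1 − (1 − 0.85500)(1 − 0.51064) = 0.929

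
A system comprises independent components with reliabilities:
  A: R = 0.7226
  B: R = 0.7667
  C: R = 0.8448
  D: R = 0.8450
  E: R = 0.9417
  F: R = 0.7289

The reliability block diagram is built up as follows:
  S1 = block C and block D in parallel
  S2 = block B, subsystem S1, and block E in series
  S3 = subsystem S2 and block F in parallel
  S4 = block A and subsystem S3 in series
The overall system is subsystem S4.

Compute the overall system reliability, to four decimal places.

0.6647

Parallel (C and D): 1 − (1 − 0.844800)(1 − 0.845000) = 0.975944
Series (B, [0.975944], and E): 0.766700 × 0.975944 × 0.941700 = 0.704633
Parallel ([0.704633] and F): 1 − (1 − 0.704633)(1 − 0.728900) = 0.919926
Series (A and [0.919926]): 0.722600 × 0.919926 = 0.6647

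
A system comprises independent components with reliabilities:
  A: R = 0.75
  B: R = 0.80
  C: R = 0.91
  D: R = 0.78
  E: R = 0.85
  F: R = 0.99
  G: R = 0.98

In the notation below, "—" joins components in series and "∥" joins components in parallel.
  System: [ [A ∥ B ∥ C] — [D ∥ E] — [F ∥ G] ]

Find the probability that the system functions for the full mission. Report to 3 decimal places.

0.962

Parallel (A, B, and C): 1 − (1 − 0.75000)(1 − 0.80000)(1 − 0.91000) = 0.99550
Parallel (D and E): 1 − (1 − 0.78000)(1 − 0.85000) = 0.96700
Parallel (F and G): 1 − (1 − 0.99000)(1 − 0.98000) = 0.99980
Series ([0.99550], [0.96700], and [0.99980]): 0.99550 × 0.96700 × 0.99980 = 0.962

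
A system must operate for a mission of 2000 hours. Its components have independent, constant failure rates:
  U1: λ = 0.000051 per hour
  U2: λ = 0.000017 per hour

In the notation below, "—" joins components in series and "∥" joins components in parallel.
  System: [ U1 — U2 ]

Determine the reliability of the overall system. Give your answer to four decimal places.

0.8728

R(U1) = exp(−0.000051 × 2000) = 0.903030
R(U2) = exp(−0.000017 × 2000) = 0.966572
Series (U1 and U2): 0.903030 × 0.966572 = 0.8728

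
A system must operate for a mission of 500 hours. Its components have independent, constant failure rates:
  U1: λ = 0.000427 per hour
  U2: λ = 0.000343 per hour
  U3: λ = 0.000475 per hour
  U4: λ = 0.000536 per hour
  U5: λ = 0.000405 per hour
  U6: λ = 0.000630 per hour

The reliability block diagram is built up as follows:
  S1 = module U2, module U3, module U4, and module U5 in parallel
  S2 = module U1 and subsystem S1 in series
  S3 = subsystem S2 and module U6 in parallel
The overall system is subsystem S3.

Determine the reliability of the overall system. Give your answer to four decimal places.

R(U1) = exp(−0.000427 × 500) = 0.807752
R(U2) = exp(−0.000343 × 500) = 0.842400
R(U3) = exp(−0.000475 × 500) = 0.788597
R(U4) = exp(−0.000536 × 500) = 0.764908
R(U5) = exp(−0.000405 × 500) = 0.816686
R(U6) = exp(−0.000630 × 500) = 0.729789
Parallel (U2, U3, U4, and U5): 1 − (1 − 0.842400)(1 − 0.788597)(1 − 0.764908)(1 − 0.816686) = 0.998564
Series (U1 and [0.998564]): 0.807752 × 0.998564 = 0.806592
Parallel ([0.806592] and U6): 1 − (1 − 0.806592)(1 − 0.729789) = 0.9477

0.9477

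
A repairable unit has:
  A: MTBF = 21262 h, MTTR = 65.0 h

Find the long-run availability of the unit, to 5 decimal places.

A(A) = MTBF/(MTBF+MTTR) = 21262/(21262+65.0) = 0.99695

0.99695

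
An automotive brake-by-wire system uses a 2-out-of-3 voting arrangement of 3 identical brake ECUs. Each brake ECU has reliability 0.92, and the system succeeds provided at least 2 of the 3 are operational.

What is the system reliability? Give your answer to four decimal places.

0.9818

R = Σ_{i=2}^{3} C(3,i) p^i (1−p)^{3−i} with p = 0.92
C(3,2)·0.92^2·0.08^1 = 0.203136
C(3,3)·0.92^3·0.08^0 = 0.778688
Sum = 0.9818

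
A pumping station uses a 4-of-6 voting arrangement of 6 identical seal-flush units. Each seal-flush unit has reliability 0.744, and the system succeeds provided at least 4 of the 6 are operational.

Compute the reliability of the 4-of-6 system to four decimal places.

R = Σ_{i=4}^{6} C(6,i) p^i (1−p)^{6−i} with p = 0.744
C(6,4)·0.744^4·0.256^2 = 0.301206
C(6,5)·0.744^5·0.256^1 = 0.350151
C(6,6)·0.744^6·0.256^0 = 0.169605
Sum = 0.8210

0.8210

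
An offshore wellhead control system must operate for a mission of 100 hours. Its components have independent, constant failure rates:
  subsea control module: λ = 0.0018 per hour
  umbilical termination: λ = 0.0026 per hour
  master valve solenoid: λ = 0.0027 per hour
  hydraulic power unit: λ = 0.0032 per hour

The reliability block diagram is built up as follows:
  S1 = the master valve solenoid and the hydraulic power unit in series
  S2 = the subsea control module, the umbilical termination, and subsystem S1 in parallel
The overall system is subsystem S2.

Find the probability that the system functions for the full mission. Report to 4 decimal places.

R(subsea control module) = exp(−0.0018 × 100) = 0.835270
R(umbilical termination) = exp(−0.0026 × 100) = 0.771052
R(master valve solenoid) = exp(−0.0027 × 100) = 0.763379
R(hydraulic power unit) = exp(−0.0032 × 100) = 0.726149
Series (master valve solenoid and hydraulic power unit): 0.763379 × 0.726149 = 0.554327
Parallel (subsea control module, umbilical termination, and [0.554327]): 1 − (1 − 0.835270)(1 − 0.771052)(1 − 0.554327) = 0.9832

0.9832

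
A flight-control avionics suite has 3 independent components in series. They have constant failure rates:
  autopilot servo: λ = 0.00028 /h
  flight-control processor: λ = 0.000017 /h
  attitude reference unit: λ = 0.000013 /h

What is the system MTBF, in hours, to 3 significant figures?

3230

Series of exponential components: λ_sys = Σ λ_i
λ_sys = 0.00028 + 0.000017 + 0.000013 = 3.1000e-04 /h
MTBF = 1 / λ_sys = 3230 h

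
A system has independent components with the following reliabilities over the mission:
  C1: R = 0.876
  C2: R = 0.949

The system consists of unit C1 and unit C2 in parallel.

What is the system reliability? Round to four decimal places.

Parallel (C1 and C2): 1 − (1 − 0.876000)(1 − 0.949000) = 0.9937

0.9937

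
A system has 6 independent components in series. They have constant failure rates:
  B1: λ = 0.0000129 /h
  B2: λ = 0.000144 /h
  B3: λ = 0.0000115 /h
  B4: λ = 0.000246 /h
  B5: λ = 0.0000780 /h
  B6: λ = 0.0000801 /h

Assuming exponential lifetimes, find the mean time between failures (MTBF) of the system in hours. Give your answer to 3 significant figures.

1750

Series of exponential components: λ_sys = Σ λ_i
λ_sys = 0.0000129 + 0.000144 + 0.0000115 + 0.000246 + 0.0000780 + 0.0000801 = 5.7250e-04 /h
MTBF = 1 / λ_sys = 1750 h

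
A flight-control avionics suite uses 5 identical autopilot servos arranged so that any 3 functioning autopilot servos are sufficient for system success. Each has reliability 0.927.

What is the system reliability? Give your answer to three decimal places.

0.997

R = Σ_{i=3}^{5} C(5,i) p^i (1−p)^{5−i} with p = 0.927
C(5,3)·0.927^3·0.073^2 = 0.04245
C(5,4)·0.927^4·0.073^1 = 0.26953
C(5,5)·0.927^5·0.073^0 = 0.68454
Sum = 0.997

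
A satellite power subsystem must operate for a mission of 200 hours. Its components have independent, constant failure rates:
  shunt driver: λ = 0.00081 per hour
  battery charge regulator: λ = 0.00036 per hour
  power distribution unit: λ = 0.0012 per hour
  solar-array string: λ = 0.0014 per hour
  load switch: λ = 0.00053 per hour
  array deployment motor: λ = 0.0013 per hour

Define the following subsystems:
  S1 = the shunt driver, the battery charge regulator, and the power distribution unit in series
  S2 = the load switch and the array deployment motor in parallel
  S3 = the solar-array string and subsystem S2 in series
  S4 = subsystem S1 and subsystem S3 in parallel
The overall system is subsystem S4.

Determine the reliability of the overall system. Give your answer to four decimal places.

R(shunt driver) = exp(−0.00081 × 200) = 0.850441
R(battery charge regulator) = exp(−0.00036 × 200) = 0.930531
R(power distribution unit) = exp(−0.0012 × 200) = 0.786628
R(solar-array string) = exp(−0.0014 × 200) = 0.755784
R(load switch) = exp(−0.00053 × 200) = 0.899425
R(array deployment motor) = exp(−0.0013 × 200) = 0.771052
Series (shunt driver, battery charge regulator, and power distribution unit): 0.850441 × 0.930531 × 0.786628 = 0.622507
Parallel (load switch and array deployment motor): 1 − (1 − 0.899425)(1 − 0.771052) = 0.976974
Series (solar-array string and [0.976974]): 0.755784 × 0.976974 = 0.738381
Parallel ([0.622507] and [0.738381]): 1 − (1 − 0.622507)(1 − 0.738381) = 0.9012

0.9012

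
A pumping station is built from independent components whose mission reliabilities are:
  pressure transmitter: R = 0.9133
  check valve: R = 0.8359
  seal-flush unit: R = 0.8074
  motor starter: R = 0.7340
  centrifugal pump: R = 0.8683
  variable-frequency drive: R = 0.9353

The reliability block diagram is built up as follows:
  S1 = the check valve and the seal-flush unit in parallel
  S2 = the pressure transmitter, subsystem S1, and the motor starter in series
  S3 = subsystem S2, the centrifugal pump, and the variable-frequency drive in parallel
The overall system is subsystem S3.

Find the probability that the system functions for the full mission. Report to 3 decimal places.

Parallel (check valve and seal-flush unit): 1 − (1 − 0.83590)(1 − 0.80740) = 0.96839
Series (pressure transmitter, [0.96839], and motor starter): 0.91330 × 0.96839 × 0.73400 = 0.64917
Parallel ([0.64917], centrifugal pump, and variable-frequency drive): 1 − (1 − 0.64917)(1 − 0.86830)(1 − 0.93530) = 0.997

0.997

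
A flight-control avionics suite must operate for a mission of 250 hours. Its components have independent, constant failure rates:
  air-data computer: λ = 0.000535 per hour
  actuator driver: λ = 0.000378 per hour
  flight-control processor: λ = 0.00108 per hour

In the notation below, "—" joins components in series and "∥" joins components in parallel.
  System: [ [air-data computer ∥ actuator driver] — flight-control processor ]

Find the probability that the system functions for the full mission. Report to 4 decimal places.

R(air-data computer) = exp(−0.000535 × 250) = 0.874809
R(actuator driver) = exp(−0.000378 × 250) = 0.909828
R(flight-control processor) = exp(−0.00108 × 250) = 0.763379
Parallel (air-data computer and actuator driver): 1 − (1 − 0.874809)(1 − 0.909828) = 0.988711
Series ([0.988711] and flight-control processor): 0.988711 × 0.763379 = 0.7548

0.7548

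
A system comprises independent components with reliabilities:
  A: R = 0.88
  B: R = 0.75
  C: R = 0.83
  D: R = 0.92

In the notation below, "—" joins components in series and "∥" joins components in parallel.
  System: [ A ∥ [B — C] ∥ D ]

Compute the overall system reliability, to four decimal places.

0.9964

Series (B and C): 0.750000 × 0.830000 = 0.622500
Parallel (A, [0.622500], and D): 1 − (1 − 0.880000)(1 − 0.622500)(1 − 0.920000) = 0.9964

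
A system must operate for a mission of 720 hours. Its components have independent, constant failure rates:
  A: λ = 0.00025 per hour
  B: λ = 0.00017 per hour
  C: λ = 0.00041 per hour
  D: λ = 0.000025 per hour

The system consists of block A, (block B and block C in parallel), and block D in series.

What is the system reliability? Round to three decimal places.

0.796

R(A) = exp(−0.00025 × 720) = 0.83527
R(B) = exp(−0.00017 × 720) = 0.88479
R(C) = exp(−0.00041 × 720) = 0.74438
R(D) = exp(−0.000025 × 720) = 0.98216
Parallel (B and C): 1 − (1 − 0.88479)(1 − 0.74438) = 0.97055
Series (A, [0.97055], and D): 0.83527 × 0.97055 × 0.98216 = 0.796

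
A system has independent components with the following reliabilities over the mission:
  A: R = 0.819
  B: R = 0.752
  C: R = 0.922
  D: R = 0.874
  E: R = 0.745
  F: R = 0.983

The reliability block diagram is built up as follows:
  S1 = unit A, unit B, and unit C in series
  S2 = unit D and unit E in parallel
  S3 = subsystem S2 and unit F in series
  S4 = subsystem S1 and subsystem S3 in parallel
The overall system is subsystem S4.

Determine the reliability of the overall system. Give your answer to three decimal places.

0.979

Series (A, B, and C): 0.81900 × 0.75200 × 0.92200 = 0.56785
Parallel (D and E): 1 − (1 − 0.87400)(1 − 0.74500) = 0.96787
Series ([0.96787] and F): 0.96787 × 0.98300 = 0.95142
Parallel ([0.56785] and [0.95142]): 1 − (1 − 0.56785)(1 − 0.95142) = 0.979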